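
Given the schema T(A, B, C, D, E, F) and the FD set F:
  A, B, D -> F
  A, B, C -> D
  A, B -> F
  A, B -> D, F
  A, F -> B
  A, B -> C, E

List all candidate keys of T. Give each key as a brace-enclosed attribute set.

{A} never appears on the right of any FD, so every key must include it.
{A, B}⁺ = {A, B, C, D, E, F}, which is every attribute, so {A, B} is a candidate key.
{A, F}⁺ = {A, B, C, D, E, F}, which is every attribute, so {A, F} is a candidate key.
Any other superkey properly contains one of these, so there are no further candidate keys.

{A, B}, {A, F}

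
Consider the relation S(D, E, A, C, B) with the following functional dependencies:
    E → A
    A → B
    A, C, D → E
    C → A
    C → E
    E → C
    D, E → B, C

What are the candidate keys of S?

{C, D}, {D, E}

Attributes never on any right-hand side: {D} — every candidate key must contain it.
{C, D} is a candidate key since {C, D}⁺ = {A, B, C, D, E} covers every attribute.
{D, E} is a candidate key since {D, E}⁺ = {A, B, C, D, E} covers every attribute.
Any other superkey properly contains one of these, so there are no further candidate keys.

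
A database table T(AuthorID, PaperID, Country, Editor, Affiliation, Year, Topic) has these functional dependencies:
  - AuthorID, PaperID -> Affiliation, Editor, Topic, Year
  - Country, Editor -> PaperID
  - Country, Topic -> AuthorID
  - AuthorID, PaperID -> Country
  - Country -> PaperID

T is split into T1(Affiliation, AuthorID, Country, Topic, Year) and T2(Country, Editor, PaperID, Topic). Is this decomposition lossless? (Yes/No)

Yes

T1 ∩ T2 = {Country, Topic}; its closure under F is {Affiliation, AuthorID, Country, Editor, PaperID, Topic, Year}.
T1 is contained in that closure, so T1 ∩ T2 -> T1 holds and the join is lossless.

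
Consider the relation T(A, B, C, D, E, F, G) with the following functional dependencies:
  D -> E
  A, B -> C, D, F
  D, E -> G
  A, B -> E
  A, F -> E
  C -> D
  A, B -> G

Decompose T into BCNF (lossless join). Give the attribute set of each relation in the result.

Candidate key of the original relation: {A, B}.
{A, B, C, D, E, F, G}: {D} determines {D, E, G} here but is not a superkey — split on D -> E, G, giving {D, E, G} and {A, B, C, D, F}.
{D, E, G} is in BCNF.
{A, B, C, D, F}: {C} determines {C, D} here but is not a superkey — split on C -> D, giving {C, D} and {A, B, C, F}.
{C, D} is in BCNF.
{A, B, C, F} is in BCNF.

{A, B, C, F}; {C, D}; {D, E, G}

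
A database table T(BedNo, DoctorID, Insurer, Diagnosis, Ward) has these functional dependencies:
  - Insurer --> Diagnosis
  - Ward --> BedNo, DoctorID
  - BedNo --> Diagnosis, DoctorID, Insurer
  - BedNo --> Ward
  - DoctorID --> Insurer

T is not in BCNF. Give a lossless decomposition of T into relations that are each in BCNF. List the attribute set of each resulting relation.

Candidate keys of the original relation: {BedNo}, {Ward}.
In {BedNo, Diagnosis, DoctorID, Insurer, Ward}, {Insurer} is not a superkey ({Insurer}⁺ restricted to this set is {Diagnosis, Insurer}), so split on Insurer --> Diagnosis into {Diagnosis, Insurer} and {BedNo, DoctorID, Insurer, Ward}.
{Diagnosis, Insurer} is in BCNF.
In {BedNo, DoctorID, Insurer, Ward}, {DoctorID} is not a superkey ({DoctorID}⁺ restricted to this set is {DoctorID, Insurer}), so split on DoctorID --> Insurer into {DoctorID, Insurer} and {BedNo, DoctorID, Ward}.
{DoctorID, Insurer} is in BCNF.
{BedNo, DoctorID, Ward} is in BCNF.

{BedNo, DoctorID, Ward}; {Diagnosis, Insurer}; {DoctorID, Insurer}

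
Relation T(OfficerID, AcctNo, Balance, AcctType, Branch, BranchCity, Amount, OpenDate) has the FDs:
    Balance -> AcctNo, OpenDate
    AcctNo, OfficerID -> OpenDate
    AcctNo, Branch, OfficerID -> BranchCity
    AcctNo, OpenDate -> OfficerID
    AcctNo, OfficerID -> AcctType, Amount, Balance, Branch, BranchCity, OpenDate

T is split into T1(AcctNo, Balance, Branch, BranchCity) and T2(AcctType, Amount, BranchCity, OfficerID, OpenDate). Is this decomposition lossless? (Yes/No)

T1 ∩ T2 = {BranchCity}; its closure under F is {BranchCity}.
The closure covers neither T1 nor T2 entirely; the join is not lossless.

No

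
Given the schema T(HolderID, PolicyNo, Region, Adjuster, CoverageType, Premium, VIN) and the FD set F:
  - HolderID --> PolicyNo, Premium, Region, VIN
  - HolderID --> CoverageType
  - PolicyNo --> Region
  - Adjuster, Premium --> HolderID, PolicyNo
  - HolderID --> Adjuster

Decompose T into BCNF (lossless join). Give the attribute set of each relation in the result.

Candidate keys of the original relation: {Adjuster, Premium}, {HolderID}.
{Adjuster, CoverageType, HolderID, PolicyNo, Premium, Region, VIN}: {PolicyNo} determines {PolicyNo, Region} here but is not a superkey — split on PolicyNo --> Region, giving {PolicyNo, Region} and {Adjuster, CoverageType, HolderID, PolicyNo, Premium, VIN}.
{PolicyNo, Region} has no BCNF violation.
{Adjuster, CoverageType, HolderID, PolicyNo, Premium, VIN} has no BCNF violation.

{Adjuster, CoverageType, HolderID, PolicyNo, Premium, VIN}; {PolicyNo, Region}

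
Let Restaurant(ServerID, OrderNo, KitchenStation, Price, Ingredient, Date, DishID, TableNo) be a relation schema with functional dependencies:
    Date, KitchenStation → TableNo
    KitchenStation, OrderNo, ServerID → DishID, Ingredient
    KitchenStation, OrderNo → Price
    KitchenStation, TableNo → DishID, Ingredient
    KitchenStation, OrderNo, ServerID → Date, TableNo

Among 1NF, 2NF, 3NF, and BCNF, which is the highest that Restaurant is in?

1NF

Candidate key: {KitchenStation, OrderNo, ServerID}. Prime attributes: {KitchenStation, OrderNo, ServerID}.
Date, KitchenStation → TableNo: {Date, KitchenStation}⁺ = {Date, DishID, Ingredient, KitchenStation, TableNo}, which is not all of the attributes, so the left side is not a superkey — BCNF is violated.
Date, KitchenStation → TableNo has non-prime {TableNo} on the right and a non-superkey on the left, so 3NF fails.
{KitchenStation, OrderNo} is a proper subset of the key {KitchenStation, OrderNo, ServerID}, and {KitchenStation, OrderNo}⁺ contains the non-prime attribute {Price} — a partial dependency, so 2NF is violated.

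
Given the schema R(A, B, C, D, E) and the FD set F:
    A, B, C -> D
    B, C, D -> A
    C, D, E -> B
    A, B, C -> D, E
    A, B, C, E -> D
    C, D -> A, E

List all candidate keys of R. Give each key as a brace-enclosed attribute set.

{A, B, C}, {C, D}

No FD produces {C}, so it must be in every candidate key.
Closure of {C, D} is {A, B, C, D, E}, the whole schema; {C, D} is a candidate key.
Closure of {A, B, C} is {A, B, C, D, E}, the whole schema; {A, B, C} is a candidate key.
These are minimal and exhaustive — every other superkey contains one of them.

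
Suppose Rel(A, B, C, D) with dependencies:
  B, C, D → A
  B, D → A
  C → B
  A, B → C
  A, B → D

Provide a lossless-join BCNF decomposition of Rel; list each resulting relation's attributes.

Candidate keys of the original relation: {A, B}, {A, C}, {B, D}, {C, D}.
In {A, B, C, D}, {C} is not a superkey ({C}⁺ restricted to this set is {B, C}), so split on C → B into {B, C} and {A, C, D}.
{B, C}: every determinant is a superkey — BCNF.
{A, C, D}: every determinant is a superkey — BCNF.

{A, C, D}; {B, C}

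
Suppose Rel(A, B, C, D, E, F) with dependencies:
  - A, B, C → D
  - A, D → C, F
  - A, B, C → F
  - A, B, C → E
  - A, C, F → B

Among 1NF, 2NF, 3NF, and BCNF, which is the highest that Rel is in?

Candidate keys: {A, B, C}, {A, C, F}, {A, D}. Prime attributes: {A, B, C, D, F}.
Each dependency's left side is a superkey — BCNF holds.

BCNF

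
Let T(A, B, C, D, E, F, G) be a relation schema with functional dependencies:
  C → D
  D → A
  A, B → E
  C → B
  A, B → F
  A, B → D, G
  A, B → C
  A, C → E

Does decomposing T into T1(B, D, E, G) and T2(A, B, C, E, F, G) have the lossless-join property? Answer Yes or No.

The shared attributes are {B, E, G} and {B, E, G}⁺ = {B, E, G}.
The closure covers neither T1 nor T2 entirely; the join is not lossless.

No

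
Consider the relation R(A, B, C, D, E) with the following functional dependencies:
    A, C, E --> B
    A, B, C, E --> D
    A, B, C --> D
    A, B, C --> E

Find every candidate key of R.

{A, B, C}, {A, C, E}

{A, C} never appear on the right of any FD, so every key must include all of them.
{A, B, C} is a candidate key since {A, B, C}⁺ = {A, B, C, D, E} covers every attribute.
{A, C, E} is a candidate key since {A, C, E}⁺ = {A, B, C, D, E} covers every attribute.
Any other superkey properly contains one of these, so there are no further candidate keys.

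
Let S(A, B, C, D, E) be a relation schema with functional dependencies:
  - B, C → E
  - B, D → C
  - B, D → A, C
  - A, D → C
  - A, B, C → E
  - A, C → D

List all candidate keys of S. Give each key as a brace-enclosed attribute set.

Attributes never on any right-hand side: {B} — every candidate key must contain it.
{B, D}⁺ = {A, B, C, D, E} — all of the relation — so {B, D} is a candidate key.
{A, B, C}⁺ = {A, B, C, D, E} — all of the relation — so {A, B, C} is a candidate key.
Any other superkey properly contains one of these, so there are no further candidate keys.

{A, B, C}, {B, D}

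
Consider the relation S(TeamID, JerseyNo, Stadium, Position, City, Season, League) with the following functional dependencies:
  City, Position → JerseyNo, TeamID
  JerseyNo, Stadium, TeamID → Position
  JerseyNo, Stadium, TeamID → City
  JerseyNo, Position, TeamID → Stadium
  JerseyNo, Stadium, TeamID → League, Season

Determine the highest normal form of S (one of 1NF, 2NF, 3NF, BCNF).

Candidate keys: {City, Position}, {JerseyNo, Position, TeamID}, {JerseyNo, Stadium, TeamID}. Prime attributes: {City, JerseyNo, Position, Stadium, TeamID}.
The left-hand side of every FD is a superkey, so BCNF is satisfied.

BCNF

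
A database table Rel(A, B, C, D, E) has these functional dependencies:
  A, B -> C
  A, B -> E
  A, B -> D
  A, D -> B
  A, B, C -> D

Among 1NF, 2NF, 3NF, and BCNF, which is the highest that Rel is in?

Candidate keys: {A, B}, {A, D}. Prime attributes: {A, B, D}.
Every FD has a superkey on the left, so the relation is in BCNF.

BCNF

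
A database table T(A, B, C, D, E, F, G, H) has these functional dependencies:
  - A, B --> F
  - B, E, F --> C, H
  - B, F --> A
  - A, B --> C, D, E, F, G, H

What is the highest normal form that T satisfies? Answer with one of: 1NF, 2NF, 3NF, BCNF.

Candidate keys: {A, B}, {B, F}. Prime attributes: {A, B, F}.
Each dependency's left side is a superkey — BCNF holds.

BCNF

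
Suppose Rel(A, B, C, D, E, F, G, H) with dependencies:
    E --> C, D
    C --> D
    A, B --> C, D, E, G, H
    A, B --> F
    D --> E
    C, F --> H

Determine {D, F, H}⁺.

{C, D, E, F, H}

Start with {D, F, H}.
D --> E applies; add {E} → now {D, E, F, H}.
E --> C, D applies; add {C} → now {C, D, E, F, H}.
No further FD applies.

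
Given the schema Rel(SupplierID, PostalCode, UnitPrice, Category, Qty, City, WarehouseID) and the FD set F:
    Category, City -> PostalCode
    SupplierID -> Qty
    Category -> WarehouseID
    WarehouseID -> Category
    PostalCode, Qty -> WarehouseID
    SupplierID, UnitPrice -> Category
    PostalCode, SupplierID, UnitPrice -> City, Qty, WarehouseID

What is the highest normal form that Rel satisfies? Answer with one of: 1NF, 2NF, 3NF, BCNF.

Candidate keys: {City, SupplierID, UnitPrice}, {PostalCode, SupplierID, UnitPrice}. Prime attributes: {City, PostalCode, SupplierID, UnitPrice}.
For Category, City -> PostalCode we have {Category, City}⁺ = {Category, City, PostalCode, WarehouseID}; {Category, City} is not a superkey, so BCNF fails.
Because {Qty} is non-prime and the left side of SupplierID -> Qty is not a superkey, the relation is not in 3NF.
{SupplierID} is a proper subset of the key {City, SupplierID, UnitPrice}, and {SupplierID}⁺ contains the non-prime attribute {Qty} — a partial dependency, so 2NF is violated.

1NF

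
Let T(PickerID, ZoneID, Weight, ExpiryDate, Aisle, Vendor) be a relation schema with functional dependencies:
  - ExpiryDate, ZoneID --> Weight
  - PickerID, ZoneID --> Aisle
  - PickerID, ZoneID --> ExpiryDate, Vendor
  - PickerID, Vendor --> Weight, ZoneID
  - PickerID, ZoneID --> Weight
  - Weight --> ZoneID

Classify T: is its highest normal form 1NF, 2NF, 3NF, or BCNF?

Candidate keys: {PickerID, Vendor}, {PickerID, Weight}, {PickerID, ZoneID}. Prime attributes: {PickerID, Vendor, Weight, ZoneID}.
ExpiryDate, ZoneID --> Weight: {ExpiryDate, ZoneID}⁺ = {ExpiryDate, Weight, ZoneID}, which is not all of the attributes, so the left side is not a superkey — BCNF is violated.
Its right-hand attributes {Weight} are all prime, as are those of every other non-superkey FD — the relation is in 3NF.

3NF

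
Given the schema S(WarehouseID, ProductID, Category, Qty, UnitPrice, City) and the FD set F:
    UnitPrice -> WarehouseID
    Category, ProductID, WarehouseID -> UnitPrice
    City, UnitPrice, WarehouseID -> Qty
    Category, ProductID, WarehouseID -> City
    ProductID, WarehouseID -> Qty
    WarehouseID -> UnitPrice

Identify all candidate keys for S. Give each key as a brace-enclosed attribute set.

No FD produces {Category, ProductID}, so they must be in every candidate key.
{Category, ProductID, UnitPrice}⁺ = {Category, City, ProductID, Qty, UnitPrice, WarehouseID} — all of the relation — so {Category, ProductID, UnitPrice} is a candidate key.
{Category, ProductID, WarehouseID}⁺ = {Category, City, ProductID, Qty, UnitPrice, WarehouseID} — all of the relation — so {Category, ProductID, WarehouseID} is a candidate key.
Any other superkey properly contains one of these, so there are no further candidate keys.

{Category, ProductID, UnitPrice}, {Category, ProductID, WarehouseID}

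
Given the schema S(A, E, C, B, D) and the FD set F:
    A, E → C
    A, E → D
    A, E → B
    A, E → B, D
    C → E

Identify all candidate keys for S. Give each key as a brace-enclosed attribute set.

{A, C}, {A, E}

No FD produces {A}, so it must be in every candidate key.
{A, C}⁺ = {A, B, C, D, E} — all of the relation — so {A, C} is a candidate key.
{A, E}⁺ = {A, B, C, D, E} — all of the relation — so {A, E} is a candidate key.
Any other superkey properly contains one of these, so there are no further candidate keys.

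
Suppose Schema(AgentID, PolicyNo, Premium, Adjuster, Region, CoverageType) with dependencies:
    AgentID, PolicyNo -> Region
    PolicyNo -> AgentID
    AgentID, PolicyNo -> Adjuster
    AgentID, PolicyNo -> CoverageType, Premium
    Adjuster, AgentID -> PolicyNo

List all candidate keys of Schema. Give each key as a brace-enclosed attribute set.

{Adjuster, AgentID}, {PolicyNo}

{PolicyNo} is a candidate key since {PolicyNo}⁺ = {Adjuster, AgentID, CoverageType, PolicyNo, Premium, Region} covers every attribute.
{Adjuster, AgentID} is a candidate key since {Adjuster, AgentID}⁺ = {Adjuster, AgentID, CoverageType, PolicyNo, Premium, Region} covers every attribute.
No proper subset of any of these is a key, and no other minimal superkey exists.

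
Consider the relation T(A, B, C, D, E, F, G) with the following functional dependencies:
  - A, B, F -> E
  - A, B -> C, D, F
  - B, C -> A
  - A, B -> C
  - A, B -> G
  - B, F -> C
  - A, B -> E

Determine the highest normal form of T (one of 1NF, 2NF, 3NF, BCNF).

BCNF

Candidate keys: {A, B}, {B, C}, {B, F}. Prime attributes: {A, B, C, F}.
Each dependency's left side is a superkey — BCNF holds.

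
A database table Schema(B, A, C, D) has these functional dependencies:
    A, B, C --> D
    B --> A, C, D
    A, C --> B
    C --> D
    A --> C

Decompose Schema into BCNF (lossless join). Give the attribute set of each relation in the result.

Candidate keys of the original relation: {A}, {B}.
In {A, B, C, D}, {C} is not a superkey ({C}⁺ restricted to this set is {C, D}), so split on C --> D into {C, D} and {A, B, C}.
{C, D} has no BCNF violation.
{A, B, C} has no BCNF violation.

{A, B, C}; {C, D}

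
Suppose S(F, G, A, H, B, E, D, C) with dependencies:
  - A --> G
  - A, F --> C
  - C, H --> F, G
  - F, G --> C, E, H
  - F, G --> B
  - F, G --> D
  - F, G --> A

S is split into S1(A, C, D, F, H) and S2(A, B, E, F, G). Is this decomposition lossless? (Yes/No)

Yes

Common attributes: {A, F}; their closure is {A, B, C, D, E, F, G, H}.
This includes all of S1, so the common attributes are a superkey of S1 — the join is lossless.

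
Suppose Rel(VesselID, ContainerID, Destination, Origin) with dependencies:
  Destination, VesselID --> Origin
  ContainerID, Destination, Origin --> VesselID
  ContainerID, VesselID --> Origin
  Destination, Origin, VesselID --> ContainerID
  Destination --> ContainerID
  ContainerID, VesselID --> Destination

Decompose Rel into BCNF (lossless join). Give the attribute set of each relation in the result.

Candidate keys of the original relation: {ContainerID, VesselID}, {Destination, Origin}, {Destination, VesselID}.
{ContainerID, Destination, Origin, VesselID}: {Destination} determines {ContainerID, Destination} here but is not a superkey — split on Destination --> ContainerID, giving {ContainerID, Destination} and {Destination, Origin, VesselID}.
{ContainerID, Destination}: every determinant is a superkey — BCNF.
{Destination, Origin, VesselID}: every determinant is a superkey — BCNF.

{ContainerID, Destination}; {Destination, Origin, VesselID}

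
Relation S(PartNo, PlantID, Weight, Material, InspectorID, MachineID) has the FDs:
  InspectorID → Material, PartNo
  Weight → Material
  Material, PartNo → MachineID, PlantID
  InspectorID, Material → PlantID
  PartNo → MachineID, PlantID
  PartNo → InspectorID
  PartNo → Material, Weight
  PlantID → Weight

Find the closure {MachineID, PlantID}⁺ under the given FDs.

{MachineID, Material, PlantID, Weight}

Start with {MachineID, PlantID}.
PlantID → Weight applies; add {Weight} → now {MachineID, PlantID, Weight}.
Weight → Material applies; add {Material} → now {MachineID, Material, PlantID, Weight}.
No further FD applies.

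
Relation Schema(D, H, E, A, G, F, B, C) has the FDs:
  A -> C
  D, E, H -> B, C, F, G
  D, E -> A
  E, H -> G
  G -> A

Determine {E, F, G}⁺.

Start with {E, F, G}.
G -> A applies; add {A} → now {A, E, F, G}.
A -> C applies; add {C} → now {A, C, E, F, G}.
No further FD applies.

{A, C, E, F, G}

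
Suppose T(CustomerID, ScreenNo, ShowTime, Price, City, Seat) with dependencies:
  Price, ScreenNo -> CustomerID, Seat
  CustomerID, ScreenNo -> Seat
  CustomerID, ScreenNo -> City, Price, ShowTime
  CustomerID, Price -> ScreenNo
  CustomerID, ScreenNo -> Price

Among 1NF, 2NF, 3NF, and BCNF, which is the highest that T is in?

BCNF

Candidate keys: {CustomerID, Price}, {CustomerID, ScreenNo}, {Price, ScreenNo}. Prime attributes: {CustomerID, Price, ScreenNo}.
The left-hand side of every FD is a superkey, so BCNF is satisfied.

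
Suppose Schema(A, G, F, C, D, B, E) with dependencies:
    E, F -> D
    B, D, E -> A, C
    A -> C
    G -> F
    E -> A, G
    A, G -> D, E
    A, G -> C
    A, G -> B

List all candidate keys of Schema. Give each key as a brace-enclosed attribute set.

{A, G}, {E}

{E} is a candidate key since {E}⁺ = {A, B, C, D, E, F, G} covers every attribute.
{A, G} is a candidate key since {A, G}⁺ = {A, B, C, D, E, F, G} covers every attribute.
No proper subset of any of these is a key, and no other minimal superkey exists.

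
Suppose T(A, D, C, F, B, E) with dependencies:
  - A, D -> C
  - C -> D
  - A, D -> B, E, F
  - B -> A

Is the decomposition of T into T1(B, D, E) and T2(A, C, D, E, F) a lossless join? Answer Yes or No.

No

The shared attributes are {D, E} and {D, E}⁺ = {D, E}.
The closure covers neither T1 nor T2 entirely; the join is not lossless.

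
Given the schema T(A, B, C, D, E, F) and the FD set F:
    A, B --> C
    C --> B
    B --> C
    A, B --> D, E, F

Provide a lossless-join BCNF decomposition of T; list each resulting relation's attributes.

Candidate keys of the original relation: {A, B}, {A, C}.
Within {A, B, C, D, E, F}: {C}⁺ ∩ {A, B, C, D, E, F} = {B, C}, not the whole set, so C --> B violates BCNF; decompose into {B, C} and {A, C, D, E, F}.
{B, C} has no BCNF violation.
{A, C, D, E, F} has no BCNF violation.

{A, C, D, E, F}; {B, C}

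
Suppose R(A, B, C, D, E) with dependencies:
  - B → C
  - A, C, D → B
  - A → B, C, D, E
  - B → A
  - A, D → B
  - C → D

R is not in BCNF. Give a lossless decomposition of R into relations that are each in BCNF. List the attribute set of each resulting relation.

Candidate keys of the original relation: {A}, {B}.
{A, B, C, D, E}: {C} determines {C, D} here but is not a superkey — split on C → D, giving {C, D} and {A, B, C, E}.
{C, D}: every determinant is a superkey — BCNF.
{A, B, C, E}: every determinant is a superkey — BCNF.

{A, B, C, E}; {C, D}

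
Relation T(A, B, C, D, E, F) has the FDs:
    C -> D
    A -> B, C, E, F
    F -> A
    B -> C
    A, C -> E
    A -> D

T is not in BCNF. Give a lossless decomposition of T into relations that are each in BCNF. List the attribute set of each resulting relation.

{A, B, E, F}; {B, C}; {C, D}

Candidate keys of the original relation: {A}, {F}.
{A, B, C, D, E, F}: {C} determines {C, D} here but is not a superkey — split on C -> D, giving {C, D} and {A, B, C, E, F}.
{C, D} has no BCNF violation.
{A, B, C, E, F}: {B} determines {B, C} here but is not a superkey — split on B -> C, giving {B, C} and {A, B, E, F}.
{B, C} has no BCNF violation.
{A, B, E, F} has no BCNF violation.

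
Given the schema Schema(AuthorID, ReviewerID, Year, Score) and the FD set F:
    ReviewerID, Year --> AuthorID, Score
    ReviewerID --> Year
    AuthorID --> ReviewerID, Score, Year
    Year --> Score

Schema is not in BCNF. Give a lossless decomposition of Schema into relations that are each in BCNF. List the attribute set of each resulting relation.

Candidate keys of the original relation: {AuthorID}, {ReviewerID}.
{AuthorID, ReviewerID, Score, Year}: {Year} determines {Score, Year} here but is not a superkey — split on Year --> Score, giving {Score, Year} and {AuthorID, ReviewerID, Year}.
{Score, Year} is in BCNF.
{AuthorID, ReviewerID, Year} is in BCNF.

{AuthorID, ReviewerID, Year}; {Score, Year}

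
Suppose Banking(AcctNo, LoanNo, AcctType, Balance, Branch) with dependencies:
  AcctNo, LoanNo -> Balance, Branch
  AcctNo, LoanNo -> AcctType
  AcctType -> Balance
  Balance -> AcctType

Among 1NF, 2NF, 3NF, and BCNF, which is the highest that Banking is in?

Candidate key: {AcctNo, LoanNo}. Prime attributes: {AcctNo, LoanNo}.
AcctType -> Balance breaks BCNF: {AcctType}⁺ = {AcctType, Balance}, so {AcctType} is not a superkey.
AcctType -> Balance determines the non-prime attribute {Balance} from a non-superkey — 3NF is violated.
Checking every proper subset of each key, none determines a non-prime attribute — 2NF is satisfied.

2NF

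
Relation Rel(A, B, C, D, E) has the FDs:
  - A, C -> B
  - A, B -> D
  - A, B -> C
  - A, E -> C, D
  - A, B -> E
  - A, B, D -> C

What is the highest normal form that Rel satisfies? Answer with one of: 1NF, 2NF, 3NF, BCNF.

BCNF

Candidate keys: {A, B}, {A, C}, {A, E}. Prime attributes: {A, B, C, E}.
Every FD has a superkey on the left, so the relation is in BCNF.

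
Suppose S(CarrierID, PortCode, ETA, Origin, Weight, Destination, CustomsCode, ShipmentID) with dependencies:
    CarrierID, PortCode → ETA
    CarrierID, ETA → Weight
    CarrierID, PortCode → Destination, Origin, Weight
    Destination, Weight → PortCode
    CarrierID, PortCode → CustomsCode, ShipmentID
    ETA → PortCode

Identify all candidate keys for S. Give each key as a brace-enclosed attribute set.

Attributes never on any right-hand side: {CarrierID} — every candidate key must contain it.
Closure of {CarrierID, ETA} is {CarrierID, CustomsCode, Destination, ETA, Origin, PortCode, ShipmentID, Weight}, the whole schema; {CarrierID, ETA} is a candidate key.
Closure of {CarrierID, PortCode} is {CarrierID, CustomsCode, Destination, ETA, Origin, PortCode, ShipmentID, Weight}, the whole schema; {CarrierID, PortCode} is a candidate key.
Closure of {CarrierID, Destination, Weight} is {CarrierID, CustomsCode, Destination, ETA, Origin, PortCode, ShipmentID, Weight}, the whole schema; {CarrierID, Destination, Weight} is a candidate key.
No proper subset of any of these is a key, and no other minimal superkey exists.

{CarrierID, Destination, Weight}, {CarrierID, ETA}, {CarrierID, PortCode}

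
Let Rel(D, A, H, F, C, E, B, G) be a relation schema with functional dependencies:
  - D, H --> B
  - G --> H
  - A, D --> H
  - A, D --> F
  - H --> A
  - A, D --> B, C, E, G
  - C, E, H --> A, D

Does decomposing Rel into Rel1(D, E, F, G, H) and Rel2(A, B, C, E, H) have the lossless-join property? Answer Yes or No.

The shared attributes are {E, H} and {E, H}⁺ = {A, E, H}.
The closure covers neither Rel1 nor Rel2 entirely; the join is not lossless.

No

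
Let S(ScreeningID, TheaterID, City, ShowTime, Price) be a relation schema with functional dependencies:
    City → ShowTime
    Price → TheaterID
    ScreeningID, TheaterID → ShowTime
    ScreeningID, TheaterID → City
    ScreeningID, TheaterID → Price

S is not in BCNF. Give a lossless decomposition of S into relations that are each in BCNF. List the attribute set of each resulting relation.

Candidate keys of the original relation: {Price, ScreeningID}, {ScreeningID, TheaterID}.
In {City, Price, ScreeningID, ShowTime, TheaterID}, {City} is not a superkey ({City}⁺ restricted to this set is {City, ShowTime}), so split on City → ShowTime into {City, ShowTime} and {City, Price, ScreeningID, TheaterID}.
{City, ShowTime}: every determinant is a superkey — BCNF.
In {City, Price, ScreeningID, TheaterID}, {Price} is not a superkey ({Price}⁺ restricted to this set is {Price, TheaterID}), so split on Price → TheaterID into {Price, TheaterID} and {City, Price, ScreeningID}.
{Price, TheaterID}: every determinant is a superkey — BCNF.
{City, Price, ScreeningID}: every determinant is a superkey — BCNF.

{City, Price, ScreeningID}; {City, ShowTime}; {Price, TheaterID}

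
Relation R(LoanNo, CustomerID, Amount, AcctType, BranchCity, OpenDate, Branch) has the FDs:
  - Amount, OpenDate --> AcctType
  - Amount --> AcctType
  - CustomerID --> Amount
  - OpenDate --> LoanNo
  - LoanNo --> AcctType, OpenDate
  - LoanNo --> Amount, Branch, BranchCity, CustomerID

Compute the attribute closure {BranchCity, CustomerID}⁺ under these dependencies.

{AcctType, Amount, BranchCity, CustomerID}

Start with {BranchCity, CustomerID}.
CustomerID --> Amount applies; add {Amount} → now {Amount, BranchCity, CustomerID}.
Amount --> AcctType applies; add {AcctType} → now {AcctType, Amount, BranchCity, CustomerID}.
No further FD applies.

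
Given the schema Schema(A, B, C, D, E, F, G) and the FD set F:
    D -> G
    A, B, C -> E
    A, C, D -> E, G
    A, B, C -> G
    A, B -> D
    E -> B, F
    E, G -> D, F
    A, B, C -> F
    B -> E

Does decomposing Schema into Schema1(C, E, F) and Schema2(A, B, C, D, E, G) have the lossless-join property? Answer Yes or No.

Yes

Schema1 ∩ Schema2 = {C, E}; its closure under F is {B, C, E, F}.
This includes all of Schema1, so the common attributes are a superkey of Schema1 — the join is lossless.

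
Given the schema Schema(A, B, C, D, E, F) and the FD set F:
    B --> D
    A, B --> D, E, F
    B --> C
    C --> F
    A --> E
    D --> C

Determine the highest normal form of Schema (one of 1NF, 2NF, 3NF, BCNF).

Candidate key: {A, B}. Prime attributes: {A, B}.
For B --> D we have {B}⁺ = {B, C, D, F}; {B} is not a superkey, so BCNF fails.
B --> D has non-prime {D} on the right and a non-superkey on the left, so 3NF fails.
{A} is a proper subset of the key {A, B}, and {A}⁺ contains the non-prime attribute {E} — a partial dependency, so 2NF is violated.

1NF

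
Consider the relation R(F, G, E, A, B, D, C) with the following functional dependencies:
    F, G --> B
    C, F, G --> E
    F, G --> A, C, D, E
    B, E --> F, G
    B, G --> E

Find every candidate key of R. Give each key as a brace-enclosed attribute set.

{B, E} is a candidate key since {B, E}⁺ = {A, B, C, D, E, F, G} covers every attribute.
{B, G} is a candidate key since {B, G}⁺ = {A, B, C, D, E, F, G} covers every attribute.
{F, G} is a candidate key since {F, G}⁺ = {A, B, C, D, E, F, G} covers every attribute.
Any other superkey properly contains one of these, so there are no further candidate keys.

{B, E}, {B, G}, {F, G}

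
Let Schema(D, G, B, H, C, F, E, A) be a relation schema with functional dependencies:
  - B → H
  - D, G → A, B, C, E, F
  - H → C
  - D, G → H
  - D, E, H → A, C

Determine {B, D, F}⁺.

Start with {B, D, F}.
B → H applies; add {H} → now {B, D, F, H}.
H → C applies; add {C} → now {B, C, D, F, H}.
No further FD applies.

{B, C, D, F, H}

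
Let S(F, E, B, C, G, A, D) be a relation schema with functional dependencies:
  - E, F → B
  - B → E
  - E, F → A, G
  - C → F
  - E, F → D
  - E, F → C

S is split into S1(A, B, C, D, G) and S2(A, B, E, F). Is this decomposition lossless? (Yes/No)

Common attributes: {A, B}; their closure is {A, B, E}.
S1 ⊄ {A, B, E} and S2 ⊄ {A, B, E}, so the split is lossy.

No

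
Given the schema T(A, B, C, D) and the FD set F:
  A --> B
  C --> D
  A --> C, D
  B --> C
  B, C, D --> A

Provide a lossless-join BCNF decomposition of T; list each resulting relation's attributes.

{A, B, C}; {C, D}

Candidate keys of the original relation: {A}, {B}.
{A, B, C, D}: {C} determines {C, D} here but is not a superkey — split on C --> D, giving {C, D} and {A, B, C}.
{C, D} is in BCNF.
{A, B, C} is in BCNF.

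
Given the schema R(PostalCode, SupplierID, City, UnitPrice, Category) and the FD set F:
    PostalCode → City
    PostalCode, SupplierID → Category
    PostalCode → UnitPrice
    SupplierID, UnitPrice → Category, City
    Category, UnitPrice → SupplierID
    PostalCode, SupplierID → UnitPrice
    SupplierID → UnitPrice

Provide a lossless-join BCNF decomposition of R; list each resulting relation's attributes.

Candidate keys of the original relation: {Category, PostalCode}, {PostalCode, SupplierID}.
In {Category, City, PostalCode, SupplierID, UnitPrice}, {PostalCode} is not a superkey ({PostalCode}⁺ restricted to this set is {City, PostalCode, UnitPrice}), so split on PostalCode → City, UnitPrice into {City, PostalCode, UnitPrice} and {Category, PostalCode, SupplierID}.
{City, PostalCode, UnitPrice}: every determinant is a superkey — BCNF.
In {Category, PostalCode, SupplierID}, {SupplierID} is not a superkey ({SupplierID}⁺ restricted to this set is {Category, SupplierID}), so split on SupplierID → Category into {Category, SupplierID} and {PostalCode, SupplierID}.
{Category, SupplierID}: every determinant is a superkey — BCNF.
{PostalCode, SupplierID}: every determinant is a superkey — BCNF.

{Category, SupplierID}; {City, PostalCode, UnitPrice}; {PostalCode, SupplierID}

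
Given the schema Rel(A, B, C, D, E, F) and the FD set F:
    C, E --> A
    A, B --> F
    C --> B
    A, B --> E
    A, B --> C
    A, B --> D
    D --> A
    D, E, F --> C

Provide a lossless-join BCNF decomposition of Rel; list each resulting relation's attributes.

{A, D}; {B, C}; {C, D, E, F}

Candidate keys of the original relation: {A, B}, {A, C}, {B, D}, {C, D}, {C, E}, {D, E, F}.
{A, B, C, D, E, F}: {C} determines {B, C} here but is not a superkey — split on C --> B, giving {B, C} and {A, C, D, E, F}.
{B, C}: every determinant is a superkey — BCNF.
{A, C, D, E, F}: {D} determines {A, D} here but is not a superkey — split on D --> A, giving {A, D} and {C, D, E, F}.
{A, D}: every determinant is a superkey — BCNF.
{C, D, E, F}: every determinant is a superkey — BCNF.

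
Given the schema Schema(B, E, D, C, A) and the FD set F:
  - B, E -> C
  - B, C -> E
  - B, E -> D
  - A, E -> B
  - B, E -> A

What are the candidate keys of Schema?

{A, E}, {B, C}, {B, E}

{A, E}⁺ = {A, B, C, D, E} — all of the relation — so {A, E} is a candidate key.
{B, C}⁺ = {A, B, C, D, E} — all of the relation — so {B, C} is a candidate key.
{B, E}⁺ = {A, B, C, D, E} — all of the relation — so {B, E} is a candidate key.
Any other superkey properly contains one of these, so there are no further candidate keys.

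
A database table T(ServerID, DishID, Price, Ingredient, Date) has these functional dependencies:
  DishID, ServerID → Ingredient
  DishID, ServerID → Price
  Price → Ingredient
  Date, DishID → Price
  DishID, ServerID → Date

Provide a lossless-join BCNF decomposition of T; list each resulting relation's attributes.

{Date, DishID, Price}; {Date, DishID, ServerID}; {Ingredient, Price}

Candidate key of the original relation: {DishID, ServerID}.
Within {Date, DishID, Ingredient, Price, ServerID}: {Price}⁺ ∩ {Date, DishID, Ingredient, Price, ServerID} = {Ingredient, Price}, not the whole set, so Price → Ingredient violates BCNF; decompose into {Ingredient, Price} and {Date, DishID, Price, ServerID}.
{Ingredient, Price}: every determinant is a superkey — BCNF.
Within {Date, DishID, Price, ServerID}: {Date, DishID}⁺ ∩ {Date, DishID, Price, ServerID} = {Date, DishID, Price}, not the whole set, so Date, DishID → Price violates BCNF; decompose into {Date, DishID, Price} and {Date, DishID, ServerID}.
{Date, DishID, Price}: every determinant is a superkey — BCNF.
{Date, DishID, ServerID}: every determinant is a superkey — BCNF.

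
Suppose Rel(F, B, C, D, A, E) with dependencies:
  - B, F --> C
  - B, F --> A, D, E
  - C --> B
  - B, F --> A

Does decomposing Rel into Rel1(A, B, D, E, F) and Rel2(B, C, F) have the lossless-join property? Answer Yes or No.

Rel1 ∩ Rel2 = {B, F}; its closure under F is {A, B, C, D, E, F}.
Since Rel1 ⊆ {A, B, C, D, E, F}, the intersection is a superkey of Rel1; the decomposition is lossless.

Yes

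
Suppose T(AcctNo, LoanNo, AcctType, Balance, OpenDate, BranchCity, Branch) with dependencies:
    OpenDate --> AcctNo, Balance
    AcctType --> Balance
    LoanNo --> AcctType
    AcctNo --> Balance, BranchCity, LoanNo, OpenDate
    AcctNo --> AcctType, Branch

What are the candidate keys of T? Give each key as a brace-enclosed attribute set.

{AcctNo}⁺ = {AcctNo, AcctType, Balance, Branch, BranchCity, LoanNo, OpenDate} — all of the relation — so {AcctNo} is a candidate key.
{OpenDate}⁺ = {AcctNo, AcctType, Balance, Branch, BranchCity, LoanNo, OpenDate} — all of the relation — so {OpenDate} is a candidate key.
No proper subset of any of these is a key, and no other minimal superkey exists.

{AcctNo}, {OpenDate}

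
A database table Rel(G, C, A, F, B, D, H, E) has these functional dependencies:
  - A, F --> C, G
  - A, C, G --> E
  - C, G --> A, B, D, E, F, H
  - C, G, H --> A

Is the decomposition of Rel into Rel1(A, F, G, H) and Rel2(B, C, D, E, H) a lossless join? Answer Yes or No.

No

Rel1 ∩ Rel2 = {H}; its closure under F is {H}.
The closure covers neither Rel1 nor Rel2 entirely; the join is not lossless.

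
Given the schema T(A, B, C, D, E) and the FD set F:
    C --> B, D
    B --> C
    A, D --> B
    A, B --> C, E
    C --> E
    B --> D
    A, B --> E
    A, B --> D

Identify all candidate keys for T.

{A, B}, {A, C}, {A, D}

No FD produces {A}, so it must be in every candidate key.
{A, B}⁺ = {A, B, C, D, E}, which is every attribute, so {A, B} is a candidate key.
{A, C}⁺ = {A, B, C, D, E}, which is every attribute, so {A, C} is a candidate key.
{A, D}⁺ = {A, B, C, D, E}, which is every attribute, so {A, D} is a candidate key.
Any other superkey properly contains one of these, so there are no further candidate keys.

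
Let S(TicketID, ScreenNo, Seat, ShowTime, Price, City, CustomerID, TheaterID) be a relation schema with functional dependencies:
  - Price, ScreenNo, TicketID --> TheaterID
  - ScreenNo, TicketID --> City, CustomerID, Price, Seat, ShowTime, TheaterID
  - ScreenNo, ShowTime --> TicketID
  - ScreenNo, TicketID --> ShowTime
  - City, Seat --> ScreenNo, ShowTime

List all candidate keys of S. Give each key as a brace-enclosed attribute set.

{City, Seat} is a candidate key since {City, Seat}⁺ = {City, CustomerID, Price, ScreenNo, Seat, ShowTime, TheaterID, TicketID} covers every attribute.
{ScreenNo, ShowTime} is a candidate key since {ScreenNo, ShowTime}⁺ = {City, CustomerID, Price, ScreenNo, Seat, ShowTime, TheaterID, TicketID} covers every attribute.
{ScreenNo, TicketID} is a candidate key since {ScreenNo, TicketID}⁺ = {City, CustomerID, Price, ScreenNo, Seat, ShowTime, TheaterID, TicketID} covers every attribute.
These are minimal and exhaustive — every other superkey contains one of them.

{City, Seat}, {ScreenNo, ShowTime}, {ScreenNo, TicketID}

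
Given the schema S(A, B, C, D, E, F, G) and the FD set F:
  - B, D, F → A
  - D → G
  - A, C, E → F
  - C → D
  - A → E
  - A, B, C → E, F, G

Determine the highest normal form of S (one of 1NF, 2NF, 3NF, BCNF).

1NF

Candidate keys: {A, B, C}, {B, C, F}. Prime attributes: {A, B, C, F}.
B, D, F → A breaks BCNF: {B, D, F}⁺ = {A, B, D, E, F, G}, so {B, D, F} is not a superkey.
Because {G} is non-prime and the left side of D → G is not a superkey, the relation is not in 3NF.
The proper key subset {A} of {A, B, C} determines non-prime {E}, so the relation is not even in 2NF.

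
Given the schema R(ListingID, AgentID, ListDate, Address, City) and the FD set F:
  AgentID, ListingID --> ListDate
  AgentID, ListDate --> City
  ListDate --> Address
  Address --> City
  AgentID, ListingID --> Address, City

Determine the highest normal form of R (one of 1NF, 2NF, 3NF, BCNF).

2NF

Candidate key: {AgentID, ListingID}. Prime attributes: {AgentID, ListingID}.
For AgentID, ListDate --> City we have {AgentID, ListDate}⁺ = {Address, AgentID, City, ListDate}; {AgentID, ListDate} is not a superkey, so BCNF fails.
AgentID, ListDate --> City has non-prime {City} on the right and a non-superkey on the left, so 3NF fails.
Checking every proper subset of each key, none determines a non-prime attribute — 2NF is satisfied.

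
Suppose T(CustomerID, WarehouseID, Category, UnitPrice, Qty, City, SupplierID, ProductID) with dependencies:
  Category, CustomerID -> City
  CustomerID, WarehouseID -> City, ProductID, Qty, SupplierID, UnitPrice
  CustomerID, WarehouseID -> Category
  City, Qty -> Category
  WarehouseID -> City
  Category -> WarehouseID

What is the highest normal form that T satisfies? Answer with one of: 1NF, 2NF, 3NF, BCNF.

Candidate keys: {Category, CustomerID}, {City, CustomerID, Qty}, {CustomerID, WarehouseID}. Prime attributes: {Category, City, CustomerID, Qty, WarehouseID}.
City, Qty -> Category breaks BCNF: {City, Qty}⁺ = {Category, City, Qty, WarehouseID}, so {City, Qty} is not a superkey.
Since {Category} ⊆ prime attributes and every other non-superkey FD also has a prime right side, the schema is in 3NF.

3NF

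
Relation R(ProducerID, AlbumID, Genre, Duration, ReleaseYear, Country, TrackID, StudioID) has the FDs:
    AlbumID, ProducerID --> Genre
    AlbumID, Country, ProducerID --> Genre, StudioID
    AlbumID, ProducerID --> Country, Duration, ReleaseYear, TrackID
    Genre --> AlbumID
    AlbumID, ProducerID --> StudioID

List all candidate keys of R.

No FD produces {ProducerID}, so it must be in every candidate key.
{AlbumID, ProducerID}⁺ = {AlbumID, Country, Duration, Genre, ProducerID, ReleaseYear, StudioID, TrackID} — all of the relation — so {AlbumID, ProducerID} is a candidate key.
{Genre, ProducerID}⁺ = {AlbumID, Country, Duration, Genre, ProducerID, ReleaseYear, StudioID, TrackID} — all of the relation — so {Genre, ProducerID} is a candidate key.
No proper subset of any of these is a key, and no other minimal superkey exists.

{AlbumID, ProducerID}, {Genre, ProducerID}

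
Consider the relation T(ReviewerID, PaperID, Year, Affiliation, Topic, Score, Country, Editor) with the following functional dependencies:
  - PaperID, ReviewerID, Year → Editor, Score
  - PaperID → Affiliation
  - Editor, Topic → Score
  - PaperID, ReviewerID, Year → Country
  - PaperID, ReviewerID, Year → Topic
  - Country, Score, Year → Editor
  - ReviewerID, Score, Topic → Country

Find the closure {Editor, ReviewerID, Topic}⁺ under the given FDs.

{Country, Editor, ReviewerID, Score, Topic}

Start with {Editor, ReviewerID, Topic}.
Editor, Topic → Score applies; add {Score} → now {Editor, ReviewerID, Score, Topic}.
ReviewerID, Score, Topic → Country applies; add {Country} → now {Country, Editor, ReviewerID, Score, Topic}.
No further FD applies.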